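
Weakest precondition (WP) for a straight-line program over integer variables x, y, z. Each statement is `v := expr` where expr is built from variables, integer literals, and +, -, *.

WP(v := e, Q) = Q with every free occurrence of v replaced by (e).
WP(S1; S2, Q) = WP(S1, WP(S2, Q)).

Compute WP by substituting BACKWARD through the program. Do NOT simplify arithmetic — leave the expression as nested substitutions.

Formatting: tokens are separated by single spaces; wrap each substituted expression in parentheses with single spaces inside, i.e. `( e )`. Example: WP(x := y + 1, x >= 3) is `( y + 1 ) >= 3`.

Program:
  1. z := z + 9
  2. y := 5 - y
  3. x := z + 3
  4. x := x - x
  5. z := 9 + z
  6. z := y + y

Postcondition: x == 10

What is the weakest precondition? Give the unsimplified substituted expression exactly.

Answer: ( ( ( z + 9 ) + 3 ) - ( ( z + 9 ) + 3 ) ) == 10

Derivation:
post: x == 10
stmt 6: z := y + y  -- replace 0 occurrence(s) of z with (y + y)
  => x == 10
stmt 5: z := 9 + z  -- replace 0 occurrence(s) of z with (9 + z)
  => x == 10
stmt 4: x := x - x  -- replace 1 occurrence(s) of x with (x - x)
  => ( x - x ) == 10
stmt 3: x := z + 3  -- replace 2 occurrence(s) of x with (z + 3)
  => ( ( z + 3 ) - ( z + 3 ) ) == 10
stmt 2: y := 5 - y  -- replace 0 occurrence(s) of y with (5 - y)
  => ( ( z + 3 ) - ( z + 3 ) ) == 10
stmt 1: z := z + 9  -- replace 2 occurrence(s) of z with (z + 9)
  => ( ( ( z + 9 ) + 3 ) - ( ( z + 9 ) + 3 ) ) == 10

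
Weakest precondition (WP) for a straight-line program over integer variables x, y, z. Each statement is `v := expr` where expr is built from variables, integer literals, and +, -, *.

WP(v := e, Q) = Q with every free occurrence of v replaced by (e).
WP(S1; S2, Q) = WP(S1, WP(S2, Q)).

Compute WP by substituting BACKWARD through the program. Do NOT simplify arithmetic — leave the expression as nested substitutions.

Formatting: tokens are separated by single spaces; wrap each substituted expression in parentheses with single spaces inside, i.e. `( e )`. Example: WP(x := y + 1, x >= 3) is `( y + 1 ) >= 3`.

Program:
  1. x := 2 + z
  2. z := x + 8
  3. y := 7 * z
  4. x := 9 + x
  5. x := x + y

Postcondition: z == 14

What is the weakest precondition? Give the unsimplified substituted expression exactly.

post: z == 14
stmt 5: x := x + y  -- replace 0 occurrence(s) of x with (x + y)
  => z == 14
stmt 4: x := 9 + x  -- replace 0 occurrence(s) of x with (9 + x)
  => z == 14
stmt 3: y := 7 * z  -- replace 0 occurrence(s) of y with (7 * z)
  => z == 14
stmt 2: z := x + 8  -- replace 1 occurrence(s) of z with (x + 8)
  => ( x + 8 ) == 14
stmt 1: x := 2 + z  -- replace 1 occurrence(s) of x with (2 + z)
  => ( ( 2 + z ) + 8 ) == 14

Answer: ( ( 2 + z ) + 8 ) == 14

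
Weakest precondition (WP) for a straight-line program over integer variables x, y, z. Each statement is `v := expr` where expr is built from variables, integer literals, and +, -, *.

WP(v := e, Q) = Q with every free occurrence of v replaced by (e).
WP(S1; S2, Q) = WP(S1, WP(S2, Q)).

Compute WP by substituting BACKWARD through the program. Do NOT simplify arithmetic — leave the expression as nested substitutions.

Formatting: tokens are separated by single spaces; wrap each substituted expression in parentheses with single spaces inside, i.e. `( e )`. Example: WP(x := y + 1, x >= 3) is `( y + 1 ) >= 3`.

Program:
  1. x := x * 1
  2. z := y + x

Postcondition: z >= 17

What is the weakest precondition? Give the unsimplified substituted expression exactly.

post: z >= 17
stmt 2: z := y + x  -- replace 1 occurrence(s) of z with (y + x)
  => ( y + x ) >= 17
stmt 1: x := x * 1  -- replace 1 occurrence(s) of x with (x * 1)
  => ( y + ( x * 1 ) ) >= 17

Answer: ( y + ( x * 1 ) ) >= 17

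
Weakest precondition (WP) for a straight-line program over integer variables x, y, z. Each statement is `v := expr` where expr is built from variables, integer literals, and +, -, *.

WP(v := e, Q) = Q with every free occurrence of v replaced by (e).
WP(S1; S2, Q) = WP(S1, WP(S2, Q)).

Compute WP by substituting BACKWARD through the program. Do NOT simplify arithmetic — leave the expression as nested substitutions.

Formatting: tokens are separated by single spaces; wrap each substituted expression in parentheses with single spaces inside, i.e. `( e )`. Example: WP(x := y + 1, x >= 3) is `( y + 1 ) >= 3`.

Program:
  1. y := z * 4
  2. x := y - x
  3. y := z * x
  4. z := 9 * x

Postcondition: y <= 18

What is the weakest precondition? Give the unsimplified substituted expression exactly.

post: y <= 18
stmt 4: z := 9 * x  -- replace 0 occurrence(s) of z with (9 * x)
  => y <= 18
stmt 3: y := z * x  -- replace 1 occurrence(s) of y with (z * x)
  => ( z * x ) <= 18
stmt 2: x := y - x  -- replace 1 occurrence(s) of x with (y - x)
  => ( z * ( y - x ) ) <= 18
stmt 1: y := z * 4  -- replace 1 occurrence(s) of y with (z * 4)
  => ( z * ( ( z * 4 ) - x ) ) <= 18

Answer: ( z * ( ( z * 4 ) - x ) ) <= 18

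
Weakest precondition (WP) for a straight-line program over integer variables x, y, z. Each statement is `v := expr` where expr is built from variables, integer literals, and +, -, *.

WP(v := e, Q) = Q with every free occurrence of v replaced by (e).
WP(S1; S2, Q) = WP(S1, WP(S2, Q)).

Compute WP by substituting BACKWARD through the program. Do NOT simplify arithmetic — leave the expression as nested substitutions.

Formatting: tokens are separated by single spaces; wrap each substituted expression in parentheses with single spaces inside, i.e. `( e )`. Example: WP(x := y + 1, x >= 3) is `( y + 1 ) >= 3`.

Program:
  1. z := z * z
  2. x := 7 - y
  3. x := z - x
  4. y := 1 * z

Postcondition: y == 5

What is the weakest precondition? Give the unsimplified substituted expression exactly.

post: y == 5
stmt 4: y := 1 * z  -- replace 1 occurrence(s) of y with (1 * z)
  => ( 1 * z ) == 5
stmt 3: x := z - x  -- replace 0 occurrence(s) of x with (z - x)
  => ( 1 * z ) == 5
stmt 2: x := 7 - y  -- replace 0 occurrence(s) of x with (7 - y)
  => ( 1 * z ) == 5
stmt 1: z := z * z  -- replace 1 occurrence(s) of z with (z * z)
  => ( 1 * ( z * z ) ) == 5

Answer: ( 1 * ( z * z ) ) == 5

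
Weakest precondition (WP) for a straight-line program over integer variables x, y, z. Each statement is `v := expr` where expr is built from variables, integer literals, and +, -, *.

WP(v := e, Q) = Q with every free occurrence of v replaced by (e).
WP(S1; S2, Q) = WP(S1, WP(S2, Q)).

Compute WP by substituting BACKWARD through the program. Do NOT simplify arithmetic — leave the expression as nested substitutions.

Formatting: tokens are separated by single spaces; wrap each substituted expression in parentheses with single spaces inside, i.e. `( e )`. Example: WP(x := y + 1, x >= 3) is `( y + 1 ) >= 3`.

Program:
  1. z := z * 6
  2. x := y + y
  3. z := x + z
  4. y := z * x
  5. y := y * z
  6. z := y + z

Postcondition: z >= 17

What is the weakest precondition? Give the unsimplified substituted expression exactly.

Answer: ( ( ( ( ( y + y ) + ( z * 6 ) ) * ( y + y ) ) * ( ( y + y ) + ( z * 6 ) ) ) + ( ( y + y ) + ( z * 6 ) ) ) >= 17

Derivation:
post: z >= 17
stmt 6: z := y + z  -- replace 1 occurrence(s) of z with (y + z)
  => ( y + z ) >= 17
stmt 5: y := y * z  -- replace 1 occurrence(s) of y with (y * z)
  => ( ( y * z ) + z ) >= 17
stmt 4: y := z * x  -- replace 1 occurrence(s) of y with (z * x)
  => ( ( ( z * x ) * z ) + z ) >= 17
stmt 3: z := x + z  -- replace 3 occurrence(s) of z with (x + z)
  => ( ( ( ( x + z ) * x ) * ( x + z ) ) + ( x + z ) ) >= 17
stmt 2: x := y + y  -- replace 4 occurrence(s) of x with (y + y)
  => ( ( ( ( ( y + y ) + z ) * ( y + y ) ) * ( ( y + y ) + z ) ) + ( ( y + y ) + z ) ) >= 17
stmt 1: z := z * 6  -- replace 3 occurrence(s) of z with (z * 6)
  => ( ( ( ( ( y + y ) + ( z * 6 ) ) * ( y + y ) ) * ( ( y + y ) + ( z * 6 ) ) ) + ( ( y + y ) + ( z * 6 ) ) ) >= 17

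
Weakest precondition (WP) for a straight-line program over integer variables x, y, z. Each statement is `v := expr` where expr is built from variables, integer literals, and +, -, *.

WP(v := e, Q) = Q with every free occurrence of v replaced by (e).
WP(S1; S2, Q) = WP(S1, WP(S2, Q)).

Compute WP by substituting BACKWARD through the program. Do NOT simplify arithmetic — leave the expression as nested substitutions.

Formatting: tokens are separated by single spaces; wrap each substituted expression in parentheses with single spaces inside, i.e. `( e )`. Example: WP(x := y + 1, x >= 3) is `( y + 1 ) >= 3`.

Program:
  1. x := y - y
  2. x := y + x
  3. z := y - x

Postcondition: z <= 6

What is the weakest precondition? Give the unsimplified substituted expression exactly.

post: z <= 6
stmt 3: z := y - x  -- replace 1 occurrence(s) of z with (y - x)
  => ( y - x ) <= 6
stmt 2: x := y + x  -- replace 1 occurrence(s) of x with (y + x)
  => ( y - ( y + x ) ) <= 6
stmt 1: x := y - y  -- replace 1 occurrence(s) of x with (y - y)
  => ( y - ( y + ( y - y ) ) ) <= 6

Answer: ( y - ( y + ( y - y ) ) ) <= 6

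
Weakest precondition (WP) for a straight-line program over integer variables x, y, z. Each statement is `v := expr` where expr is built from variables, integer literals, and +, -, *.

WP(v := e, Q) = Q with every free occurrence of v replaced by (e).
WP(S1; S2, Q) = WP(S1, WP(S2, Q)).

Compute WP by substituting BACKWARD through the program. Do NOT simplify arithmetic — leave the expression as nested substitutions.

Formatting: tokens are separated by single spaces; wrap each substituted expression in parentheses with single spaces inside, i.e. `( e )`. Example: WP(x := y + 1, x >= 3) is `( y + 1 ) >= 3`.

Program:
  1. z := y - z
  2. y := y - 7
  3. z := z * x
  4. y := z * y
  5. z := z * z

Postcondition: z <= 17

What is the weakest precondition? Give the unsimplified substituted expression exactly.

post: z <= 17
stmt 5: z := z * z  -- replace 1 occurrence(s) of z with (z * z)
  => ( z * z ) <= 17
stmt 4: y := z * y  -- replace 0 occurrence(s) of y with (z * y)
  => ( z * z ) <= 17
stmt 3: z := z * x  -- replace 2 occurrence(s) of z with (z * x)
  => ( ( z * x ) * ( z * x ) ) <= 17
stmt 2: y := y - 7  -- replace 0 occurrence(s) of y with (y - 7)
  => ( ( z * x ) * ( z * x ) ) <= 17
stmt 1: z := y - z  -- replace 2 occurrence(s) of z with (y - z)
  => ( ( ( y - z ) * x ) * ( ( y - z ) * x ) ) <= 17

Answer: ( ( ( y - z ) * x ) * ( ( y - z ) * x ) ) <= 17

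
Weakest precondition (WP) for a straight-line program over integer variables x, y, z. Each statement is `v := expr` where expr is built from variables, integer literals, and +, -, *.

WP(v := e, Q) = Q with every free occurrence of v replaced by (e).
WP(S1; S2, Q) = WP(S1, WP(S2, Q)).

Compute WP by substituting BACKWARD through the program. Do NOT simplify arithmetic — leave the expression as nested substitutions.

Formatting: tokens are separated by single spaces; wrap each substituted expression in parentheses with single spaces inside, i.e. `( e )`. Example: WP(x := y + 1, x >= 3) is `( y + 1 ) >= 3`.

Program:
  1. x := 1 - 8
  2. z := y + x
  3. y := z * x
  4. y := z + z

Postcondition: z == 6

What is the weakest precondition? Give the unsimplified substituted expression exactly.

post: z == 6
stmt 4: y := z + z  -- replace 0 occurrence(s) of y with (z + z)
  => z == 6
stmt 3: y := z * x  -- replace 0 occurrence(s) of y with (z * x)
  => z == 6
stmt 2: z := y + x  -- replace 1 occurrence(s) of z with (y + x)
  => ( y + x ) == 6
stmt 1: x := 1 - 8  -- replace 1 occurrence(s) of x with (1 - 8)
  => ( y + ( 1 - 8 ) ) == 6

Answer: ( y + ( 1 - 8 ) ) == 6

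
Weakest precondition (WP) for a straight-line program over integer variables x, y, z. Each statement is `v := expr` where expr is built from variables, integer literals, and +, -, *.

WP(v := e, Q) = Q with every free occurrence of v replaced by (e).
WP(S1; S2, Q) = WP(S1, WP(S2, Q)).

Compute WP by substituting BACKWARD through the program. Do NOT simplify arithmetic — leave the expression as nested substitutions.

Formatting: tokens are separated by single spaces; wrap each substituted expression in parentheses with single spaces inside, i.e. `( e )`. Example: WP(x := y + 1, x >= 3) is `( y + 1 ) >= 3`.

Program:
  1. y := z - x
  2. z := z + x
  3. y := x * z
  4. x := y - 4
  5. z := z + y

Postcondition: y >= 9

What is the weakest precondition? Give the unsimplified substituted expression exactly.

post: y >= 9
stmt 5: z := z + y  -- replace 0 occurrence(s) of z with (z + y)
  => y >= 9
stmt 4: x := y - 4  -- replace 0 occurrence(s) of x with (y - 4)
  => y >= 9
stmt 3: y := x * z  -- replace 1 occurrence(s) of y with (x * z)
  => ( x * z ) >= 9
stmt 2: z := z + x  -- replace 1 occurrence(s) of z with (z + x)
  => ( x * ( z + x ) ) >= 9
stmt 1: y := z - x  -- replace 0 occurrence(s) of y with (z - x)
  => ( x * ( z + x ) ) >= 9

Answer: ( x * ( z + x ) ) >= 9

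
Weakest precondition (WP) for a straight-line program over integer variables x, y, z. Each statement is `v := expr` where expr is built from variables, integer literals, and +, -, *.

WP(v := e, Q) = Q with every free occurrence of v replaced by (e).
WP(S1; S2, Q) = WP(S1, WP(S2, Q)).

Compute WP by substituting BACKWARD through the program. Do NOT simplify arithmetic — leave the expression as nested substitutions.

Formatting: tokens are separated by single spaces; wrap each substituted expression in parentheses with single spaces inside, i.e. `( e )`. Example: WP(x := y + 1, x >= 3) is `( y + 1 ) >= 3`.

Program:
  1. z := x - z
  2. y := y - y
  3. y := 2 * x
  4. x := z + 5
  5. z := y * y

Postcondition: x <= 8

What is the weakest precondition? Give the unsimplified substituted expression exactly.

post: x <= 8
stmt 5: z := y * y  -- replace 0 occurrence(s) of z with (y * y)
  => x <= 8
stmt 4: x := z + 5  -- replace 1 occurrence(s) of x with (z + 5)
  => ( z + 5 ) <= 8
stmt 3: y := 2 * x  -- replace 0 occurrence(s) of y with (2 * x)
  => ( z + 5 ) <= 8
stmt 2: y := y - y  -- replace 0 occurrence(s) of y with (y - y)
  => ( z + 5 ) <= 8
stmt 1: z := x - z  -- replace 1 occurrence(s) of z with (x - z)
  => ( ( x - z ) + 5 ) <= 8

Answer: ( ( x - z ) + 5 ) <= 8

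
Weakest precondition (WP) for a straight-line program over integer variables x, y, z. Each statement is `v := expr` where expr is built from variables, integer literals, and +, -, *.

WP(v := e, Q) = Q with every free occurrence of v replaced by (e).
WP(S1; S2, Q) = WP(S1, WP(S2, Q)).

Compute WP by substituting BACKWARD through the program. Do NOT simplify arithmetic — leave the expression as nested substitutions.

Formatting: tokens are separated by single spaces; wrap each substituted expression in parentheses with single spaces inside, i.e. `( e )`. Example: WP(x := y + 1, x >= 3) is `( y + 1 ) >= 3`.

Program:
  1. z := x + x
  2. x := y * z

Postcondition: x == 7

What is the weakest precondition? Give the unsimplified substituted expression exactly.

Answer: ( y * ( x + x ) ) == 7

Derivation:
post: x == 7
stmt 2: x := y * z  -- replace 1 occurrence(s) of x with (y * z)
  => ( y * z ) == 7
stmt 1: z := x + x  -- replace 1 occurrence(s) of z with (x + x)
  => ( y * ( x + x ) ) == 7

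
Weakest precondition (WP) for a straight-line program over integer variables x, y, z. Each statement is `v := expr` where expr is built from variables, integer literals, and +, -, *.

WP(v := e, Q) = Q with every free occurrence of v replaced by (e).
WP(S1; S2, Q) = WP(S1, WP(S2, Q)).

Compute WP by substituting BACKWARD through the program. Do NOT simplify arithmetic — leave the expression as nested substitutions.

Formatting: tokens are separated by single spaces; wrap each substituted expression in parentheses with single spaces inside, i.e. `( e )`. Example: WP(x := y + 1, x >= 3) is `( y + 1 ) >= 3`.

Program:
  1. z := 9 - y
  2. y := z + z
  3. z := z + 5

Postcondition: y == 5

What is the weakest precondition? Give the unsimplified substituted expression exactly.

Answer: ( ( 9 - y ) + ( 9 - y ) ) == 5

Derivation:
post: y == 5
stmt 3: z := z + 5  -- replace 0 occurrence(s) of z with (z + 5)
  => y == 5
stmt 2: y := z + z  -- replace 1 occurrence(s) of y with (z + z)
  => ( z + z ) == 5
stmt 1: z := 9 - y  -- replace 2 occurrence(s) of z with (9 - y)
  => ( ( 9 - y ) + ( 9 - y ) ) == 5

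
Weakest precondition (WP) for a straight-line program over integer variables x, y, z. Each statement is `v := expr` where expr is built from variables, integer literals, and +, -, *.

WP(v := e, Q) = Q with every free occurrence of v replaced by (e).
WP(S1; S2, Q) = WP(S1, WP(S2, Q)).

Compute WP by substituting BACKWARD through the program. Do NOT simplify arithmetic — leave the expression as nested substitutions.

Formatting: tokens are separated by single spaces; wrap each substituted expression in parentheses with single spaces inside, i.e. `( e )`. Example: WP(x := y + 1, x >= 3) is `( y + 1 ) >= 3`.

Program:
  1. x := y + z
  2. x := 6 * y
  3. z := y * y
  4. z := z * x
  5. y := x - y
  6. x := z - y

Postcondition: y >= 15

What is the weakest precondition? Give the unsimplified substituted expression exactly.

Answer: ( ( 6 * y ) - y ) >= 15

Derivation:
post: y >= 15
stmt 6: x := z - y  -- replace 0 occurrence(s) of x with (z - y)
  => y >= 15
stmt 5: y := x - y  -- replace 1 occurrence(s) of y with (x - y)
  => ( x - y ) >= 15
stmt 4: z := z * x  -- replace 0 occurrence(s) of z with (z * x)
  => ( x - y ) >= 15
stmt 3: z := y * y  -- replace 0 occurrence(s) of z with (y * y)
  => ( x - y ) >= 15
stmt 2: x := 6 * y  -- replace 1 occurrence(s) of x with (6 * y)
  => ( ( 6 * y ) - y ) >= 15
stmt 1: x := y + z  -- replace 0 occurrence(s) of x with (y + z)
  => ( ( 6 * y ) - y ) >= 15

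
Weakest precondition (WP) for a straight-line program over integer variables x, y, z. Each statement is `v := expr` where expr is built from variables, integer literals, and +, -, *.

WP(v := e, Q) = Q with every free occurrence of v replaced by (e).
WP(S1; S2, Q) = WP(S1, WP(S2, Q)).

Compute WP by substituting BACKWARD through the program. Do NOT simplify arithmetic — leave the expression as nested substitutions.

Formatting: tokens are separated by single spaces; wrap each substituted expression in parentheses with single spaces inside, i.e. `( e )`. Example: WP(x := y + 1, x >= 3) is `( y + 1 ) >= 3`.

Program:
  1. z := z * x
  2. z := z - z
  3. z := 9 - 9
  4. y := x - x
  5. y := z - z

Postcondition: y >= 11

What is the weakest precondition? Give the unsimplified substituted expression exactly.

post: y >= 11
stmt 5: y := z - z  -- replace 1 occurrence(s) of y with (z - z)
  => ( z - z ) >= 11
stmt 4: y := x - x  -- replace 0 occurrence(s) of y with (x - x)
  => ( z - z ) >= 11
stmt 3: z := 9 - 9  -- replace 2 occurrence(s) of z with (9 - 9)
  => ( ( 9 - 9 ) - ( 9 - 9 ) ) >= 11
stmt 2: z := z - z  -- replace 0 occurrence(s) of z with (z - z)
  => ( ( 9 - 9 ) - ( 9 - 9 ) ) >= 11
stmt 1: z := z * x  -- replace 0 occurrence(s) of z with (z * x)
  => ( ( 9 - 9 ) - ( 9 - 9 ) ) >= 11

Answer: ( ( 9 - 9 ) - ( 9 - 9 ) ) >= 11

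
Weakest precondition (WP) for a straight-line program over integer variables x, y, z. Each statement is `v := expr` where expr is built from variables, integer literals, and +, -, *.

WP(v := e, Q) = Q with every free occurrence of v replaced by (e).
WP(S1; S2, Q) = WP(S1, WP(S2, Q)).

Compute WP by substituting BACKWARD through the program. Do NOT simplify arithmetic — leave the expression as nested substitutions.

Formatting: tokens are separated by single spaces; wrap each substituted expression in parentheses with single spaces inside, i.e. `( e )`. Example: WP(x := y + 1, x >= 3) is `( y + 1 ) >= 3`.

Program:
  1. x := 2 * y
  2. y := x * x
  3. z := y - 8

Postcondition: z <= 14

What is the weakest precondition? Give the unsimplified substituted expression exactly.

Answer: ( ( ( 2 * y ) * ( 2 * y ) ) - 8 ) <= 14

Derivation:
post: z <= 14
stmt 3: z := y - 8  -- replace 1 occurrence(s) of z with (y - 8)
  => ( y - 8 ) <= 14
stmt 2: y := x * x  -- replace 1 occurrence(s) of y with (x * x)
  => ( ( x * x ) - 8 ) <= 14
stmt 1: x := 2 * y  -- replace 2 occurrence(s) of x with (2 * y)
  => ( ( ( 2 * y ) * ( 2 * y ) ) - 8 ) <= 14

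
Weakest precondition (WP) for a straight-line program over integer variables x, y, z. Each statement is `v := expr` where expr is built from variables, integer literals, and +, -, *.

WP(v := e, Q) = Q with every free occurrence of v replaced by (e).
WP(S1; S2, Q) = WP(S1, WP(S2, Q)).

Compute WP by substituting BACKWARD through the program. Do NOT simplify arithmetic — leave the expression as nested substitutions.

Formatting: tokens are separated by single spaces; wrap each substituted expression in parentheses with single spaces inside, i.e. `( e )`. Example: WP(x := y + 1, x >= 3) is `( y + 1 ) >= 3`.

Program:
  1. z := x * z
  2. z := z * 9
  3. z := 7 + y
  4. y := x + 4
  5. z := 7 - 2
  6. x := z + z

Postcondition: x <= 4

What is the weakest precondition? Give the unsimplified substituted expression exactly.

post: x <= 4
stmt 6: x := z + z  -- replace 1 occurrence(s) of x with (z + z)
  => ( z + z ) <= 4
stmt 5: z := 7 - 2  -- replace 2 occurrence(s) of z with (7 - 2)
  => ( ( 7 - 2 ) + ( 7 - 2 ) ) <= 4
stmt 4: y := x + 4  -- replace 0 occurrence(s) of y with (x + 4)
  => ( ( 7 - 2 ) + ( 7 - 2 ) ) <= 4
stmt 3: z := 7 + y  -- replace 0 occurrence(s) of z with (7 + y)
  => ( ( 7 - 2 ) + ( 7 - 2 ) ) <= 4
stmt 2: z := z * 9  -- replace 0 occurrence(s) of z with (z * 9)
  => ( ( 7 - 2 ) + ( 7 - 2 ) ) <= 4
stmt 1: z := x * z  -- replace 0 occurrence(s) of z with (x * z)
  => ( ( 7 - 2 ) + ( 7 - 2 ) ) <= 4

Answer: ( ( 7 - 2 ) + ( 7 - 2 ) ) <= 4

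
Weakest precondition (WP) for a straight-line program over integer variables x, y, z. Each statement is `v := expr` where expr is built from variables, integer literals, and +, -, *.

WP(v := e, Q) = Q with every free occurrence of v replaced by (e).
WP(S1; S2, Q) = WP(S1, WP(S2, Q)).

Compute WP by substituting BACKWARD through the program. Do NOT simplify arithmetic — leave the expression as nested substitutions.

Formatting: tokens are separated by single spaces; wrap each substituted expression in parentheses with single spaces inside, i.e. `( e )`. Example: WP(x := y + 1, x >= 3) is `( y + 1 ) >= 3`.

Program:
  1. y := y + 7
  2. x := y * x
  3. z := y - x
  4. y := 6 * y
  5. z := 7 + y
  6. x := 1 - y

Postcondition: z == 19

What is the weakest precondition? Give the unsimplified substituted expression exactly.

post: z == 19
stmt 6: x := 1 - y  -- replace 0 occurrence(s) of x with (1 - y)
  => z == 19
stmt 5: z := 7 + y  -- replace 1 occurrence(s) of z with (7 + y)
  => ( 7 + y ) == 19
stmt 4: y := 6 * y  -- replace 1 occurrence(s) of y with (6 * y)
  => ( 7 + ( 6 * y ) ) == 19
stmt 3: z := y - x  -- replace 0 occurrence(s) of z with (y - x)
  => ( 7 + ( 6 * y ) ) == 19
stmt 2: x := y * x  -- replace 0 occurrence(s) of x with (y * x)
  => ( 7 + ( 6 * y ) ) == 19
stmt 1: y := y + 7  -- replace 1 occurrence(s) of y with (y + 7)
  => ( 7 + ( 6 * ( y + 7 ) ) ) == 19

Answer: ( 7 + ( 6 * ( y + 7 ) ) ) == 19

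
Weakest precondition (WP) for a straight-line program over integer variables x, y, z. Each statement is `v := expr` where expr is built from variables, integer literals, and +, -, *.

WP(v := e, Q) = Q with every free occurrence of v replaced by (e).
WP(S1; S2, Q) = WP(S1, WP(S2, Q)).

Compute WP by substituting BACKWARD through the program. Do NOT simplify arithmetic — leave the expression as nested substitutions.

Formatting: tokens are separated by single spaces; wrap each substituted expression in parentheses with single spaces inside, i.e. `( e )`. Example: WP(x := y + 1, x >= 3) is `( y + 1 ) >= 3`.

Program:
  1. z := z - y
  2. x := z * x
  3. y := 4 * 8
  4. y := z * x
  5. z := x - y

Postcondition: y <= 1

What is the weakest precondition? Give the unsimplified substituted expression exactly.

Answer: ( ( z - y ) * ( ( z - y ) * x ) ) <= 1

Derivation:
post: y <= 1
stmt 5: z := x - y  -- replace 0 occurrence(s) of z with (x - y)
  => y <= 1
stmt 4: y := z * x  -- replace 1 occurrence(s) of y with (z * x)
  => ( z * x ) <= 1
stmt 3: y := 4 * 8  -- replace 0 occurrence(s) of y with (4 * 8)
  => ( z * x ) <= 1
stmt 2: x := z * x  -- replace 1 occurrence(s) of x with (z * x)
  => ( z * ( z * x ) ) <= 1
stmt 1: z := z - y  -- replace 2 occurrence(s) of z with (z - y)
  => ( ( z - y ) * ( ( z - y ) * x ) ) <= 1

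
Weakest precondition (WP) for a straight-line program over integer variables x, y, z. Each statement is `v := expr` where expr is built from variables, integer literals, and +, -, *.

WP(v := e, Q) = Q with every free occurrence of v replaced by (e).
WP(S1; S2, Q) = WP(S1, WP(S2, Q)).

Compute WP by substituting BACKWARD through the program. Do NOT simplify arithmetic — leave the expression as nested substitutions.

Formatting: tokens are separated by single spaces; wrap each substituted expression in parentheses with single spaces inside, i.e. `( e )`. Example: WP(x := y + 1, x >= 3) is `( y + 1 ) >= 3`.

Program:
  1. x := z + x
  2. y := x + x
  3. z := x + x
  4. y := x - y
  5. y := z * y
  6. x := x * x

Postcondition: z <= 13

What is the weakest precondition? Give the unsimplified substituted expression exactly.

Answer: ( ( z + x ) + ( z + x ) ) <= 13

Derivation:
post: z <= 13
stmt 6: x := x * x  -- replace 0 occurrence(s) of x with (x * x)
  => z <= 13
stmt 5: y := z * y  -- replace 0 occurrence(s) of y with (z * y)
  => z <= 13
stmt 4: y := x - y  -- replace 0 occurrence(s) of y with (x - y)
  => z <= 13
stmt 3: z := x + x  -- replace 1 occurrence(s) of z with (x + x)
  => ( x + x ) <= 13
stmt 2: y := x + x  -- replace 0 occurrence(s) of y with (x + x)
  => ( x + x ) <= 13
stmt 1: x := z + x  -- replace 2 occurrence(s) of x with (z + x)
  => ( ( z + x ) + ( z + x ) ) <= 13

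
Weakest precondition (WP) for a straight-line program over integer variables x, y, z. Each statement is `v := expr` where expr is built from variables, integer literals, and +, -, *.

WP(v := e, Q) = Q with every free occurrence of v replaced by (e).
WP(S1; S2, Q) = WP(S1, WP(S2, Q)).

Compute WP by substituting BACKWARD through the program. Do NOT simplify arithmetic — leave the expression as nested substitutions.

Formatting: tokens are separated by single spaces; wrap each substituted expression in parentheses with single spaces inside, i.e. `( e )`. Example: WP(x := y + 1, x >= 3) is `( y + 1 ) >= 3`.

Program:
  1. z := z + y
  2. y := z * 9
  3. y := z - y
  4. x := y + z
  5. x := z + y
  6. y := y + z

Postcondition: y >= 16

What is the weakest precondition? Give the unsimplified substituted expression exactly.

post: y >= 16
stmt 6: y := y + z  -- replace 1 occurrence(s) of y with (y + z)
  => ( y + z ) >= 16
stmt 5: x := z + y  -- replace 0 occurrence(s) of x with (z + y)
  => ( y + z ) >= 16
stmt 4: x := y + z  -- replace 0 occurrence(s) of x with (y + z)
  => ( y + z ) >= 16
stmt 3: y := z - y  -- replace 1 occurrence(s) of y with (z - y)
  => ( ( z - y ) + z ) >= 16
stmt 2: y := z * 9  -- replace 1 occurrence(s) of y with (z * 9)
  => ( ( z - ( z * 9 ) ) + z ) >= 16
stmt 1: z := z + y  -- replace 3 occurrence(s) of z with (z + y)
  => ( ( ( z + y ) - ( ( z + y ) * 9 ) ) + ( z + y ) ) >= 16

Answer: ( ( ( z + y ) - ( ( z + y ) * 9 ) ) + ( z + y ) ) >= 16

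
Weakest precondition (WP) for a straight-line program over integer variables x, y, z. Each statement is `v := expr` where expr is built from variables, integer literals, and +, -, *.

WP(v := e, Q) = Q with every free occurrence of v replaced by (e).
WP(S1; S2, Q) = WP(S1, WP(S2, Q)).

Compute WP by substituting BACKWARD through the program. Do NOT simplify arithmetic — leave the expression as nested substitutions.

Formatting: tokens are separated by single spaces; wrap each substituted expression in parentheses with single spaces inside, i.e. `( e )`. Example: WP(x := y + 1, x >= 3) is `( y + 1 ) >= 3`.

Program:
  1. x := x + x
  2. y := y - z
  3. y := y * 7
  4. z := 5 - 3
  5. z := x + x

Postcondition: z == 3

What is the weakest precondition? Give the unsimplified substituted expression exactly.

Answer: ( ( x + x ) + ( x + x ) ) == 3

Derivation:
post: z == 3
stmt 5: z := x + x  -- replace 1 occurrence(s) of z with (x + x)
  => ( x + x ) == 3
stmt 4: z := 5 - 3  -- replace 0 occurrence(s) of z with (5 - 3)
  => ( x + x ) == 3
stmt 3: y := y * 7  -- replace 0 occurrence(s) of y with (y * 7)
  => ( x + x ) == 3
stmt 2: y := y - z  -- replace 0 occurrence(s) of y with (y - z)
  => ( x + x ) == 3
stmt 1: x := x + x  -- replace 2 occurrence(s) of x with (x + x)
  => ( ( x + x ) + ( x + x ) ) == 3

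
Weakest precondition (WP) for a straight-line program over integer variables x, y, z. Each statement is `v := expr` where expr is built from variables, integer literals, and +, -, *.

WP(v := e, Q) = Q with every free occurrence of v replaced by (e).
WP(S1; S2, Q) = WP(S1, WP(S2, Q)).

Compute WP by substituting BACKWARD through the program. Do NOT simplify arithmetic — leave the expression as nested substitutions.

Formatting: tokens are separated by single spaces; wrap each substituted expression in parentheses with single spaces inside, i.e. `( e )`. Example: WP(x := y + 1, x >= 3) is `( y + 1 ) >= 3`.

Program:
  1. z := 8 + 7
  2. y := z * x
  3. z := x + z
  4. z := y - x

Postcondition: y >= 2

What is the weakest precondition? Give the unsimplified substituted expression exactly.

Answer: ( ( 8 + 7 ) * x ) >= 2

Derivation:
post: y >= 2
stmt 4: z := y - x  -- replace 0 occurrence(s) of z with (y - x)
  => y >= 2
stmt 3: z := x + z  -- replace 0 occurrence(s) of z with (x + z)
  => y >= 2
stmt 2: y := z * x  -- replace 1 occurrence(s) of y with (z * x)
  => ( z * x ) >= 2
stmt 1: z := 8 + 7  -- replace 1 occurrence(s) of z with (8 + 7)
  => ( ( 8 + 7 ) * x ) >= 2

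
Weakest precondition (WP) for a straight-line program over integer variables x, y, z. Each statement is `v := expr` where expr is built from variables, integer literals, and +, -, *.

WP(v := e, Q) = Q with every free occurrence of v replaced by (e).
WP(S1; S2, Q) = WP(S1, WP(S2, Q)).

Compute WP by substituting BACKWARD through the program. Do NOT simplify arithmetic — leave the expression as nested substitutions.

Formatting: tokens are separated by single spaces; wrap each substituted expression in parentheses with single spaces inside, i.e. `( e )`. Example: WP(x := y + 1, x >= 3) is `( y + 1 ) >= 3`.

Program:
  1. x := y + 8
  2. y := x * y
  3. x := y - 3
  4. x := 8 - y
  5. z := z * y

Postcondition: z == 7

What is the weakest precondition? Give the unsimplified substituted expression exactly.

Answer: ( z * ( ( y + 8 ) * y ) ) == 7

Derivation:
post: z == 7
stmt 5: z := z * y  -- replace 1 occurrence(s) of z with (z * y)
  => ( z * y ) == 7
stmt 4: x := 8 - y  -- replace 0 occurrence(s) of x with (8 - y)
  => ( z * y ) == 7
stmt 3: x := y - 3  -- replace 0 occurrence(s) of x with (y - 3)
  => ( z * y ) == 7
stmt 2: y := x * y  -- replace 1 occurrence(s) of y with (x * y)
  => ( z * ( x * y ) ) == 7
stmt 1: x := y + 8  -- replace 1 occurrence(s) of x with (y + 8)
  => ( z * ( ( y + 8 ) * y ) ) == 7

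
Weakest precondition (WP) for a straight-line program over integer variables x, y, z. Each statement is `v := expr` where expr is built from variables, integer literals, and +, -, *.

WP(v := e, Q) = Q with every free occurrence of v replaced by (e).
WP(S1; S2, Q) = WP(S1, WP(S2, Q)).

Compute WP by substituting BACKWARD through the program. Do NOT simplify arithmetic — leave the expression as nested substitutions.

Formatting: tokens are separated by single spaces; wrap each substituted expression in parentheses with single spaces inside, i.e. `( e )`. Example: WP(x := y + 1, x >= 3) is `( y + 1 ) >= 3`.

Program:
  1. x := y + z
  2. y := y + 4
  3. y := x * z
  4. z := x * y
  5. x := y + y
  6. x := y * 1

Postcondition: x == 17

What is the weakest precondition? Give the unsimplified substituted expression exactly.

post: x == 17
stmt 6: x := y * 1  -- replace 1 occurrence(s) of x with (y * 1)
  => ( y * 1 ) == 17
stmt 5: x := y + y  -- replace 0 occurrence(s) of x with (y + y)
  => ( y * 1 ) == 17
stmt 4: z := x * y  -- replace 0 occurrence(s) of z with (x * y)
  => ( y * 1 ) == 17
stmt 3: y := x * z  -- replace 1 occurrence(s) of y with (x * z)
  => ( ( x * z ) * 1 ) == 17
stmt 2: y := y + 4  -- replace 0 occurrence(s) of y with (y + 4)
  => ( ( x * z ) * 1 ) == 17
stmt 1: x := y + z  -- replace 1 occurrence(s) of x with (y + z)
  => ( ( ( y + z ) * z ) * 1 ) == 17

Answer: ( ( ( y + z ) * z ) * 1 ) == 17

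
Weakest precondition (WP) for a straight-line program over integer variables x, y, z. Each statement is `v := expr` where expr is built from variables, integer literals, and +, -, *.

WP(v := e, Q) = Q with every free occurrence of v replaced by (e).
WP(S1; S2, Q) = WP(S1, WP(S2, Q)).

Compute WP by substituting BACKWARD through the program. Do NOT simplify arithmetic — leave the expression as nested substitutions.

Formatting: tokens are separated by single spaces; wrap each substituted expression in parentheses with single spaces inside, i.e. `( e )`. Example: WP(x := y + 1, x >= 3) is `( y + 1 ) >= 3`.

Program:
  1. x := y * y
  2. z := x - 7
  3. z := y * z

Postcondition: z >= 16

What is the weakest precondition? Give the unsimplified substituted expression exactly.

post: z >= 16
stmt 3: z := y * z  -- replace 1 occurrence(s) of z with (y * z)
  => ( y * z ) >= 16
stmt 2: z := x - 7  -- replace 1 occurrence(s) of z with (x - 7)
  => ( y * ( x - 7 ) ) >= 16
stmt 1: x := y * y  -- replace 1 occurrence(s) of x with (y * y)
  => ( y * ( ( y * y ) - 7 ) ) >= 16

Answer: ( y * ( ( y * y ) - 7 ) ) >= 16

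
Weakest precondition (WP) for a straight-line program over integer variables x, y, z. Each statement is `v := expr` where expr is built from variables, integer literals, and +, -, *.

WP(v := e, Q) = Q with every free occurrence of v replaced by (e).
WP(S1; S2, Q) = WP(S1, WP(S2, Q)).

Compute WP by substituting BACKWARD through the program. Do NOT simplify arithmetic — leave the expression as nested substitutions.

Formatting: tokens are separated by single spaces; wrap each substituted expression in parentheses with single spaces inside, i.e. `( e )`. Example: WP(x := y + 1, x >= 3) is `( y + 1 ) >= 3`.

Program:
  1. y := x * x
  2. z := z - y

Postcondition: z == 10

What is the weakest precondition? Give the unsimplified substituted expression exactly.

post: z == 10
stmt 2: z := z - y  -- replace 1 occurrence(s) of z with (z - y)
  => ( z - y ) == 10
stmt 1: y := x * x  -- replace 1 occurrence(s) of y with (x * x)
  => ( z - ( x * x ) ) == 10

Answer: ( z - ( x * x ) ) == 10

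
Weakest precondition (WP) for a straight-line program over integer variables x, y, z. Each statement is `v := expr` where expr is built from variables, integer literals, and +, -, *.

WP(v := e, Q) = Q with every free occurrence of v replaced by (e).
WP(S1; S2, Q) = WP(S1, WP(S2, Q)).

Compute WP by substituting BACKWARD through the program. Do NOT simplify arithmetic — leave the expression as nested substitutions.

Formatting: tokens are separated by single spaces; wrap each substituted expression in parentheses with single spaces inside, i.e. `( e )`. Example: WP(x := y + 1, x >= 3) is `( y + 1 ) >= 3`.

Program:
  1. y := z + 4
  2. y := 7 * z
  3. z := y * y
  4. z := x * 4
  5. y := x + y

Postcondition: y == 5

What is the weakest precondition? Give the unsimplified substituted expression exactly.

Answer: ( x + ( 7 * z ) ) == 5

Derivation:
post: y == 5
stmt 5: y := x + y  -- replace 1 occurrence(s) of y with (x + y)
  => ( x + y ) == 5
stmt 4: z := x * 4  -- replace 0 occurrence(s) of z with (x * 4)
  => ( x + y ) == 5
stmt 3: z := y * y  -- replace 0 occurrence(s) of z with (y * y)
  => ( x + y ) == 5
stmt 2: y := 7 * z  -- replace 1 occurrence(s) of y with (7 * z)
  => ( x + ( 7 * z ) ) == 5
stmt 1: y := z + 4  -- replace 0 occurrence(s) of y with (z + 4)
  => ( x + ( 7 * z ) ) == 5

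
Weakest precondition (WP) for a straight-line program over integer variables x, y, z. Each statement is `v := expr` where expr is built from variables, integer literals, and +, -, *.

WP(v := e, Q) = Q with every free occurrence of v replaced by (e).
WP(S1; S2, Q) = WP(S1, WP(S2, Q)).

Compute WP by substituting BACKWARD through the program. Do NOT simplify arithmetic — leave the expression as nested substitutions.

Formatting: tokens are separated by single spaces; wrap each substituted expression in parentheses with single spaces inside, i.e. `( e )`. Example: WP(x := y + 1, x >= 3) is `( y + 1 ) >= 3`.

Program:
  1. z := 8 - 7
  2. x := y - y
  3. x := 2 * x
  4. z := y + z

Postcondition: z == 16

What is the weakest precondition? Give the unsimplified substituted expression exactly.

post: z == 16
stmt 4: z := y + z  -- replace 1 occurrence(s) of z with (y + z)
  => ( y + z ) == 16
stmt 3: x := 2 * x  -- replace 0 occurrence(s) of x with (2 * x)
  => ( y + z ) == 16
stmt 2: x := y - y  -- replace 0 occurrence(s) of x with (y - y)
  => ( y + z ) == 16
stmt 1: z := 8 - 7  -- replace 1 occurrence(s) of z with (8 - 7)
  => ( y + ( 8 - 7 ) ) == 16

Answer: ( y + ( 8 - 7 ) ) == 16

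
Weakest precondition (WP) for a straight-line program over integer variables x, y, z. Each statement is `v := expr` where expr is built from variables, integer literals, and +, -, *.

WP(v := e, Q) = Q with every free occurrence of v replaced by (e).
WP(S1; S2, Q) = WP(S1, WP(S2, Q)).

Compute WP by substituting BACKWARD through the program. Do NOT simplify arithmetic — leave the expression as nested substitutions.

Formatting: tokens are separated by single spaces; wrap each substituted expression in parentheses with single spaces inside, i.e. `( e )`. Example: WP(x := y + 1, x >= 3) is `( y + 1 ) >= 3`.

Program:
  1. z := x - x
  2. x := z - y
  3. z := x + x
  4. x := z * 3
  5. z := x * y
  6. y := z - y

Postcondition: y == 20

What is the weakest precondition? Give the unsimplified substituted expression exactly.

Answer: ( ( ( ( ( ( x - x ) - y ) + ( ( x - x ) - y ) ) * 3 ) * y ) - y ) == 20

Derivation:
post: y == 20
stmt 6: y := z - y  -- replace 1 occurrence(s) of y with (z - y)
  => ( z - y ) == 20
stmt 5: z := x * y  -- replace 1 occurrence(s) of z with (x * y)
  => ( ( x * y ) - y ) == 20
stmt 4: x := z * 3  -- replace 1 occurrence(s) of x with (z * 3)
  => ( ( ( z * 3 ) * y ) - y ) == 20
stmt 3: z := x + x  -- replace 1 occurrence(s) of z with (x + x)
  => ( ( ( ( x + x ) * 3 ) * y ) - y ) == 20
stmt 2: x := z - y  -- replace 2 occurrence(s) of x with (z - y)
  => ( ( ( ( ( z - y ) + ( z - y ) ) * 3 ) * y ) - y ) == 20
stmt 1: z := x - x  -- replace 2 occurrence(s) of z with (x - x)
  => ( ( ( ( ( ( x - x ) - y ) + ( ( x - x ) - y ) ) * 3 ) * y ) - y ) == 20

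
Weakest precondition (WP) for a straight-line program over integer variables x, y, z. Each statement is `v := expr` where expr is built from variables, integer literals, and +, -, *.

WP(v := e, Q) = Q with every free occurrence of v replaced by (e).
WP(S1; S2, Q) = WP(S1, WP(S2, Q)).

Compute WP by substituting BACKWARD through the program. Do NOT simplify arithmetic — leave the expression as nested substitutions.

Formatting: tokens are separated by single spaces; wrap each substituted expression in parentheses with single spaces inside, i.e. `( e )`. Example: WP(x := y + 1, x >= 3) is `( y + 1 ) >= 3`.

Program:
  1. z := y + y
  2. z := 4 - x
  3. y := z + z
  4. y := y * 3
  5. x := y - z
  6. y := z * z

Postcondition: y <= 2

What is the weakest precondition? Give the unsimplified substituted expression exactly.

Answer: ( ( 4 - x ) * ( 4 - x ) ) <= 2

Derivation:
post: y <= 2
stmt 6: y := z * z  -- replace 1 occurrence(s) of y with (z * z)
  => ( z * z ) <= 2
stmt 5: x := y - z  -- replace 0 occurrence(s) of x with (y - z)
  => ( z * z ) <= 2
stmt 4: y := y * 3  -- replace 0 occurrence(s) of y with (y * 3)
  => ( z * z ) <= 2
stmt 3: y := z + z  -- replace 0 occurrence(s) of y with (z + z)
  => ( z * z ) <= 2
stmt 2: z := 4 - x  -- replace 2 occurrence(s) of z with (4 - x)
  => ( ( 4 - x ) * ( 4 - x ) ) <= 2
stmt 1: z := y + y  -- replace 0 occurrence(s) of z with (y + y)
  => ( ( 4 - x ) * ( 4 - x ) ) <= 2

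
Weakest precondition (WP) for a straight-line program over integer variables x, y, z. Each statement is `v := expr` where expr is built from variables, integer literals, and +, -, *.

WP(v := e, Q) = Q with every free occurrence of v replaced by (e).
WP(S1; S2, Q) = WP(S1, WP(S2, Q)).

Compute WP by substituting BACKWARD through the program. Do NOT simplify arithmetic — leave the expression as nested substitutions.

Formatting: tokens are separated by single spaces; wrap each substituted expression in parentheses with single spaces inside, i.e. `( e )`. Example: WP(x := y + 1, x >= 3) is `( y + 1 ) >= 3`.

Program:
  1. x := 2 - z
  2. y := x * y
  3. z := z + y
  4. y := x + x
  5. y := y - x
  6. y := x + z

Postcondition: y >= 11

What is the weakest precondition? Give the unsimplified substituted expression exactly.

Answer: ( ( 2 - z ) + ( z + ( ( 2 - z ) * y ) ) ) >= 11

Derivation:
post: y >= 11
stmt 6: y := x + z  -- replace 1 occurrence(s) of y with (x + z)
  => ( x + z ) >= 11
stmt 5: y := y - x  -- replace 0 occurrence(s) of y with (y - x)
  => ( x + z ) >= 11
stmt 4: y := x + x  -- replace 0 occurrence(s) of y with (x + x)
  => ( x + z ) >= 11
stmt 3: z := z + y  -- replace 1 occurrence(s) of z with (z + y)
  => ( x + ( z + y ) ) >= 11
stmt 2: y := x * y  -- replace 1 occurrence(s) of y with (x * y)
  => ( x + ( z + ( x * y ) ) ) >= 11
stmt 1: x := 2 - z  -- replace 2 occurrence(s) of x with (2 - z)
  => ( ( 2 - z ) + ( z + ( ( 2 - z ) * y ) ) ) >= 11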